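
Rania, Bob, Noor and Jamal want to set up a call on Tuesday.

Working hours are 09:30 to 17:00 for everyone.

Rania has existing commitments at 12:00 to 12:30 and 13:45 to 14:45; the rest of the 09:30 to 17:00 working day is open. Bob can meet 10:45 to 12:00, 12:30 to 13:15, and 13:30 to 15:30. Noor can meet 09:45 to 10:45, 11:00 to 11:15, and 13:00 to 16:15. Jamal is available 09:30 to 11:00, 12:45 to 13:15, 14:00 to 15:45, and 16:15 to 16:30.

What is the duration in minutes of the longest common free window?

45 minutes

Rania free within 09:30–17:00: 09:30–12:00, 12:30–13:45, 14:45–17:00.
Rania ∩ Bob: 10:45–12:00, 12:30–13:15, 13:30–13:45, 14:45–15:30.
Rania ∩ Bob ∩ Noor: 11:00–11:15, 13:00–13:15, 13:30–13:45, 14:45–15:30.
Rania ∩ Bob ∩ Noor ∩ Jamal: 13:00–13:15, 14:45–15:30.
Common window lengths: 15, 45 min; longest is 45.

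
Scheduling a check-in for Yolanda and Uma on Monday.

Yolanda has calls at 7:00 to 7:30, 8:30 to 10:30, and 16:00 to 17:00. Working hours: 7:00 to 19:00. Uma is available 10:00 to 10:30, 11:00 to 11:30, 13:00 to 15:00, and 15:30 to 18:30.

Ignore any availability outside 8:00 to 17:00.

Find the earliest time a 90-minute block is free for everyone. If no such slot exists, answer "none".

Yolanda free within 07:00–19:00: 07:30–08:30, 10:30–16:00, 17:00–19:00.
Yolanda ∩ Uma: 11:00–11:30, 13:00–15:00, 15:30–16:00, 17:00–18:30.
Restricted to 08:00–17:00: 11:00–11:30, 13:00–15:00, 15:30–16:00.
Windows ≥ 90 min: 13:00–15:00.
Earliest such window starts at 13:00.

13:00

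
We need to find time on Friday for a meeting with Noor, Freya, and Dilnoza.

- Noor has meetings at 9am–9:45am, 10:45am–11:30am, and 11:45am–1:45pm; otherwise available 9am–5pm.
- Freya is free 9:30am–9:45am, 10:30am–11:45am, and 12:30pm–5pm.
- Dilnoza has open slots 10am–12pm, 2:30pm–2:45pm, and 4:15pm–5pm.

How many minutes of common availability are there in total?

Noor free within 09:00–17:00: 09:45–10:45, 11:30–11:45, 13:45–17:00.
Noor ∩ Freya: 10:30–10:45, 11:30–11:45, 13:45–17:00.
Noor ∩ Freya ∩ Dilnoza: 10:30–10:45, 11:30–11:45, 14:30–14:45, 16:15–17:00.
Total common minutes: 15 + 15 + 15 + 45 = 90.

90 minutes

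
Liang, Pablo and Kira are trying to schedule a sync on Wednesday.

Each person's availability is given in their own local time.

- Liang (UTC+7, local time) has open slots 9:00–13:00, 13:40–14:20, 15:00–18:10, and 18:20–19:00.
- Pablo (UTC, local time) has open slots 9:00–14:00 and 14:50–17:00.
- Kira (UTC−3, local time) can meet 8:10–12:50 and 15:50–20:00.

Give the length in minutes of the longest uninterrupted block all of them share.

Liang → UTC: 02:00–06:00, 06:40–07:20, 08:00–11:10, 11:20–12:00.
Pablo → UTC: 09:00–14:00, 14:50–17:00.
Kira → UTC: 11:10–15:50, 18:50–23:00.
Liang ∩ Pablo: 09:00–11:10, 11:20–12:00.
Liang ∩ Pablo ∩ Kira: 11:20–12:00.
Single common window of 40 minutes.

40 minutes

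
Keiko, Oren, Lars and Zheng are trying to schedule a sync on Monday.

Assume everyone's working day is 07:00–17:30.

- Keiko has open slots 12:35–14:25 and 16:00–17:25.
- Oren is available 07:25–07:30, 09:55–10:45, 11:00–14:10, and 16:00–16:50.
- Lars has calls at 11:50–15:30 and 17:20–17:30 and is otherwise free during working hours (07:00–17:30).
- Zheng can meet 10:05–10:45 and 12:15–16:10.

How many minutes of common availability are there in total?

Lars free within 07:00–17:30: 07:00–11:50, 15:30–17:20.
Keiko ∩ Oren: 12:35–14:10, 16:00–16:50.
Keiko ∩ Oren ∩ Lars: 16:00–16:50.
Keiko ∩ Oren ∩ Lars ∩ Zheng: 16:00–16:10.
Total common minutes: 10.

10 minutes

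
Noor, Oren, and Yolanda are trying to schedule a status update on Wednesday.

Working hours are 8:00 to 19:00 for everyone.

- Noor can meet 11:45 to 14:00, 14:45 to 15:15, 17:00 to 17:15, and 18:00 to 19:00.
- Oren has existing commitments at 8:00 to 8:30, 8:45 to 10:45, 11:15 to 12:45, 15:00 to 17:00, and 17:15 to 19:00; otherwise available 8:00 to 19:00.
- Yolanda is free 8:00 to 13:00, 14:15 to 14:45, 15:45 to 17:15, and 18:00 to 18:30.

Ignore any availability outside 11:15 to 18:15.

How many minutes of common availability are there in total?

Oren free within 08:00–19:00: 08:30–08:45, 10:45–11:15, 12:45–15:00, 17:00–17:15.
Noor ∩ Oren: 12:45–14:00, 14:45–15:00, 17:00–17:15.
Noor ∩ Oren ∩ Yolanda: 12:45–13:00, 17:00–17:15.
Restricted to 11:15–18:15: 12:45–13:00, 17:00–17:15.
Total common minutes: 15 + 15 = 30.

30 minutes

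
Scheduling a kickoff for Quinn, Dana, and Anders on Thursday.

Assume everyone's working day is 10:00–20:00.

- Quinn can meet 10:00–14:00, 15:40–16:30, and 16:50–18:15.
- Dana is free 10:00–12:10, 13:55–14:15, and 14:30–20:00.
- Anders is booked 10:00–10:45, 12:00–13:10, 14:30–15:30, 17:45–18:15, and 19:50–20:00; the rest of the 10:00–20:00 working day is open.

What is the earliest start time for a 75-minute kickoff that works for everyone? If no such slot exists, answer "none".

Anders free within 10:00–20:00: 10:45–12:00, 13:10–14:30, 15:30–17:45, 18:15–19:50.
Quinn ∩ Dana: 10:00–12:10, 13:55–14:00, 15:40–16:30, 16:50–18:15.
Quinn ∩ Dana ∩ Anders: 10:45–12:00, 13:55–14:00, 15:40–16:30, 16:50–17:45.
Windows ≥ 75 min: 10:45–12:00.
Earliest such window starts at 10:45.

10:45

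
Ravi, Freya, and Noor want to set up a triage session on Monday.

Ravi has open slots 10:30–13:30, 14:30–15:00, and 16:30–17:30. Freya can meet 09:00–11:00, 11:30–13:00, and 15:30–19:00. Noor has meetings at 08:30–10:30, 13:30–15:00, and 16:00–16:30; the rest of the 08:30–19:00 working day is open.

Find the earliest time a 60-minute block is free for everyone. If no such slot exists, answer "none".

11:30

Noor free within 08:30–19:00: 10:30–13:30, 15:00–16:00, 16:30–19:00.
Ravi ∩ Freya: 10:30–11:00, 11:30–13:00, 16:30–17:30.
Ravi ∩ Freya ∩ Noor: 10:30–11:00, 11:30–13:00, 16:30–17:30.
Windows ≥ 60 min: 11:30–13:00, 16:30–17:30.
Earliest such window starts at 11:30.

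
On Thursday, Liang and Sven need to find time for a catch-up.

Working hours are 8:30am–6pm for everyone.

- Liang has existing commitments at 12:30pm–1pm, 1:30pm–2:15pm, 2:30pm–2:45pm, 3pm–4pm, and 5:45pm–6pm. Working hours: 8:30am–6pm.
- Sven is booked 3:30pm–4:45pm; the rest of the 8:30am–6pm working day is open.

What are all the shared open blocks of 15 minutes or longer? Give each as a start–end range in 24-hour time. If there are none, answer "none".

Liang free within 08:30–18:00: 08:30–12:30, 13:00–13:30, 14:15–14:30, 14:45–15:00, 16:00–17:45.
Sven free within 08:30–18:00: 08:30–15:30, 16:45–18:00.
Liang ∩ Sven: 08:30–12:30, 13:00–13:30, 14:15–14:30, 14:45–15:00, 16:45–17:45.
Windows ≥ 15 min: 08:30–12:30, 13:00–13:30, 14:15–14:30, 14:45–15:00, 16:45–17:45.

08:30–12:30, 13:00–13:30, 14:15–14:30, 14:45–15:00, 16:45–17:45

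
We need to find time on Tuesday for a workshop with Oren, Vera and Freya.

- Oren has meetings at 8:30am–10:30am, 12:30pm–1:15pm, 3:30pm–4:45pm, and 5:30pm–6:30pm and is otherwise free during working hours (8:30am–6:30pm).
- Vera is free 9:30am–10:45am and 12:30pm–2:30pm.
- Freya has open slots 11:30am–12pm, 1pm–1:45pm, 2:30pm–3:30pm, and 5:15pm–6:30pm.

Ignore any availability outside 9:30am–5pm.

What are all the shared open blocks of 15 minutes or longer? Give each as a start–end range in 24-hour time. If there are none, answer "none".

13:15–13:45

Oren free within 08:30–18:30: 10:30–12:30, 13:15–15:30, 16:45–17:30.
Oren ∩ Vera: 10:30–10:45, 13:15–14:30.
Oren ∩ Vera ∩ Freya: 13:15–13:45.
Restricted to 09:30–17:00: 13:15–13:45.
Windows ≥ 15 min: 13:15–13:45.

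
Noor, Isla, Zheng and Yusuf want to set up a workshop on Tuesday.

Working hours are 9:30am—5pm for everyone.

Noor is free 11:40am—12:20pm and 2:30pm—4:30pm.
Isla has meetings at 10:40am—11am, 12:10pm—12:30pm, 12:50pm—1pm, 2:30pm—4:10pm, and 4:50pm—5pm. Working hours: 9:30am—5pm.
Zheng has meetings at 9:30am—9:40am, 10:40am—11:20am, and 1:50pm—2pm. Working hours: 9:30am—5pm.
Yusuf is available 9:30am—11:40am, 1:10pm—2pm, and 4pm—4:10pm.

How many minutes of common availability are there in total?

Isla free within 09:30–17:00: 09:30–10:40, 11:00–12:10, 12:30–12:50, 13:00–14:30, 16:10–16:50.
Zheng free within 09:30–17:00: 09:40–10:40, 11:20–13:50, 14:00–17:00.
Noor ∩ Isla: 11:40–12:10, 16:10–16:30.
Noor ∩ Isla ∩ Zheng: 11:40–12:10, 16:10–16:30.
Noor ∩ Isla ∩ Zheng ∩ Yusuf: (none).
Total common minutes: 0.

0 minutes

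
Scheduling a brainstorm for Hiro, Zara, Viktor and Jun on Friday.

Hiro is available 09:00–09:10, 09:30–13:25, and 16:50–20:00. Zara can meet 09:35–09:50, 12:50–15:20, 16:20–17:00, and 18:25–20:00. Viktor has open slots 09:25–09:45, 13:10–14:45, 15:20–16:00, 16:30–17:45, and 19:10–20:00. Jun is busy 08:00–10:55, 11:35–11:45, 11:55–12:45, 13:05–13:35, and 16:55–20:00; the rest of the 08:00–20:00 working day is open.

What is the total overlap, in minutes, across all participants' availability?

5 minutes

Jun free within 08:00–20:00: 10:55–11:35, 11:45–11:55, 12:45–13:05, 13:35–16:55.
Hiro ∩ Zara: 09:35–09:50, 12:50–13:25, 16:50–17:00, 18:25–20:00.
Hiro ∩ Zara ∩ Viktor: 09:35–09:45, 13:10–13:25, 16:50–17:00, 19:10–20:00.
Hiro ∩ Zara ∩ Viktor ∩ Jun: 16:50–16:55.
Total common minutes: 5.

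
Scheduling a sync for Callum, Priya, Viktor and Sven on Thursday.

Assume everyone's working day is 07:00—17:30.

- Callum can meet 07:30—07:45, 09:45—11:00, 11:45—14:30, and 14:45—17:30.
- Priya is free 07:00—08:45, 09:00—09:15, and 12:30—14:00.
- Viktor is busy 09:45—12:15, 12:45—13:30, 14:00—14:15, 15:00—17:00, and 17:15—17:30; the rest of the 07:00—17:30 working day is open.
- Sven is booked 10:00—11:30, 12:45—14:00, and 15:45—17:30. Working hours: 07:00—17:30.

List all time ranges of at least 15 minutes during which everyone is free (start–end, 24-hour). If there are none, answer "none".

07:30–07:45, 12:30–12:45

Viktor free within 07:00–17:30: 07:00–09:45, 12:15–12:45, 13:30–14:00, 14:15–15:00, 17:00–17:15.
Sven free within 07:00–17:30: 07:00–10:00, 11:30–12:45, 14:00–15:45.
Callum ∩ Priya: 07:30–07:45, 12:30–14:00.
Callum ∩ Priya ∩ Viktor: 07:30–07:45, 12:30–12:45, 13:30–14:00.
Callum ∩ Priya ∩ Viktor ∩ Sven: 07:30–07:45, 12:30–12:45.
Windows ≥ 15 min: 07:30–07:45, 12:30–12:45.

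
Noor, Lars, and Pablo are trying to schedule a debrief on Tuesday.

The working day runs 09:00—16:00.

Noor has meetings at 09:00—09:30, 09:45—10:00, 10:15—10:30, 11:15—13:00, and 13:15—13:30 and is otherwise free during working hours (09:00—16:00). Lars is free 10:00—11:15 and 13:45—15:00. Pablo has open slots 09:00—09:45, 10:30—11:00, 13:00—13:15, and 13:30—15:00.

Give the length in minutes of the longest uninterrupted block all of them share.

75 minutes

Noor free within 09:00–16:00: 09:30–09:45, 10:00–10:15, 10:30–11:15, 13:00–13:15, 13:30–16:00.
Noor ∩ Lars: 10:00–10:15, 10:30–11:15, 13:45–15:00.
Noor ∩ Lars ∩ Pablo: 10:30–11:00, 13:45–15:00.
Common window lengths: 30, 75 min; longest is 75.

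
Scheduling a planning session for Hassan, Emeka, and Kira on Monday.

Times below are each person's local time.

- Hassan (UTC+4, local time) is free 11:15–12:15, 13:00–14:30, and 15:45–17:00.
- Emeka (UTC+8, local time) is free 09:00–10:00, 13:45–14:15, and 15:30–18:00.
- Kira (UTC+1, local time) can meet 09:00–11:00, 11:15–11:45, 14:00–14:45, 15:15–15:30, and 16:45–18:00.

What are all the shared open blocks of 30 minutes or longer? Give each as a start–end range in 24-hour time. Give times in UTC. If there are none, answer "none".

Hassan → UTC: 07:15–08:15, 09:00–10:30, 11:45–13:00.
Emeka → UTC: 01:00–02:00, 05:45–06:15, 07:30–10:00.
Kira → UTC: 08:00–10:00, 10:15–10:45, 13:00–13:45, 14:15–14:30, 15:45–17:00.
Hassan ∩ Emeka: 07:30–08:15, 09:00–10:00.
Hassan ∩ Emeka ∩ Kira: 08:00–08:15, 09:00–10:00.
Windows ≥ 30 min: 09:00–10:00.

09:00–10:00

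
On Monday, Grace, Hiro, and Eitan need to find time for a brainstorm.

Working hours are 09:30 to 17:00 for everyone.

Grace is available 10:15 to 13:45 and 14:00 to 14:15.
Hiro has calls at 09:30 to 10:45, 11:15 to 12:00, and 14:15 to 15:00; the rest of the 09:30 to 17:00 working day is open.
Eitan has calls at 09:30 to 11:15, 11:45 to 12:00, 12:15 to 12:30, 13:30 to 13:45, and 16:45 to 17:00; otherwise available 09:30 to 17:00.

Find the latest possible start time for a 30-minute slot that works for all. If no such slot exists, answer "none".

13:00

Hiro free within 09:30–17:00: 10:45–11:15, 12:00–14:15, 15:00–17:00.
Eitan free within 09:30–17:00: 11:15–11:45, 12:00–12:15, 12:30–13:30, 13:45–16:45.
Grace ∩ Hiro: 10:45–11:15, 12:00–13:45, 14:00–14:15.
Grace ∩ Hiro ∩ Eitan: 12:00–12:15, 12:30–13:30, 14:00–14:15.
Windows ≥ 30 min: 12:30–13:30.
Latest start in the last window 12:30–13:30 is 13:30 − 30 min = 13:00.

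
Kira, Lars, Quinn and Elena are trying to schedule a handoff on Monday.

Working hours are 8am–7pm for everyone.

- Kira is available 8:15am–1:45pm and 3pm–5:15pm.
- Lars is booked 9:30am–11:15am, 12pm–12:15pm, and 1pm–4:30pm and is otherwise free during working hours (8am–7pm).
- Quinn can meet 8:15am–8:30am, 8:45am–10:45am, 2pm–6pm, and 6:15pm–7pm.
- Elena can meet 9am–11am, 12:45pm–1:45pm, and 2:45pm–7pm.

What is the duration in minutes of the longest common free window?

45 minutes

Lars free within 08:00–19:00: 08:00–09:30, 11:15–12:00, 12:15–13:00, 16:30–19:00.
Kira ∩ Lars: 08:15–09:30, 11:15–12:00, 12:15–13:00, 16:30–17:15.
Kira ∩ Lars ∩ Quinn: 08:15–08:30, 08:45–09:30, 16:30–17:15.
Kira ∩ Lars ∩ Quinn ∩ Elena: 09:00–09:30, 16:30–17:15.
Common window lengths: 30, 45 min; longest is 45.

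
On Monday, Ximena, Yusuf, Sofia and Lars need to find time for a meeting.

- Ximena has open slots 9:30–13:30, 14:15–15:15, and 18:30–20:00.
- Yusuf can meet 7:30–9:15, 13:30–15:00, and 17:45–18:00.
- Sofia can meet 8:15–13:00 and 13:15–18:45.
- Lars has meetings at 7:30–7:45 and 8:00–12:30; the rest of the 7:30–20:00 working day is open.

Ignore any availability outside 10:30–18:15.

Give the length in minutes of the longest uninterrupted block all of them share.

45 minutes

Lars free within 07:30–20:00: 07:45–08:00, 12:30–20:00.
Ximena ∩ Yusuf: 14:15–15:00.
Ximena ∩ Yusuf ∩ Sofia: 14:15–15:00.
Ximena ∩ Yusuf ∩ Sofia ∩ Lars: 14:15–15:00.
Restricted to 10:30–18:15: 14:15–15:00.
Single common window of 45 minutes.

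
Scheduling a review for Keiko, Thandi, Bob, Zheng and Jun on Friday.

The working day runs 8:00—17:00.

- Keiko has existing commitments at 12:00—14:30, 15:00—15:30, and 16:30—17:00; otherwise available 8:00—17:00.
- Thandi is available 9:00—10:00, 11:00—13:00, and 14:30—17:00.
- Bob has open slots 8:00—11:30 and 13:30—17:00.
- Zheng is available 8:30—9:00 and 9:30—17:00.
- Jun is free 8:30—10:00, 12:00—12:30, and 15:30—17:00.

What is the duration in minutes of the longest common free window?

60 minutes

Keiko free within 08:00–17:00: 08:00–12:00, 14:30–15:00, 15:30–16:30.
Keiko ∩ Thandi: 09:00–10:00, 11:00–12:00, 14:30–15:00, 15:30–16:30.
Keiko ∩ Thandi ∩ Bob: 09:00–10:00, 11:00–11:30, 14:30–15:00, 15:30–16:30.
Keiko ∩ Thandi ∩ Bob ∩ Zheng: 09:30–10:00, 11:00–11:30, 14:30–15:00, 15:30–16:30.
Keiko ∩ Thandi ∩ Bob ∩ Zheng ∩ Jun: 09:30–10:00, 15:30–16:30.
Common window lengths: 30, 60 min; longest is 60.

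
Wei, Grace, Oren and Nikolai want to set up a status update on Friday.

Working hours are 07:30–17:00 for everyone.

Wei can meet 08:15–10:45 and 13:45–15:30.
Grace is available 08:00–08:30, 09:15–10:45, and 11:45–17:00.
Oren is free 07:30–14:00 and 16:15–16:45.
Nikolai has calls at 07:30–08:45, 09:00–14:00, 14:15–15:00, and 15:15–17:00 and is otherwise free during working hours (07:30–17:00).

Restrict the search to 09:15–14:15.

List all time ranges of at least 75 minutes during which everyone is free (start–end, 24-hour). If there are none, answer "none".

none

Nikolai free within 07:30–17:00: 08:45–09:00, 14:00–14:15, 15:00–15:15.
Wei ∩ Grace: 08:15–08:30, 09:15–10:45, 13:45–15:30.
Wei ∩ Grace ∩ Oren: 08:15–08:30, 09:15–10:45, 13:45–14:00.
Wei ∩ Grace ∩ Oren ∩ Nikolai: (none).
Restricted to 09:15–14:15: (none).
Windows ≥ 75 min: (none).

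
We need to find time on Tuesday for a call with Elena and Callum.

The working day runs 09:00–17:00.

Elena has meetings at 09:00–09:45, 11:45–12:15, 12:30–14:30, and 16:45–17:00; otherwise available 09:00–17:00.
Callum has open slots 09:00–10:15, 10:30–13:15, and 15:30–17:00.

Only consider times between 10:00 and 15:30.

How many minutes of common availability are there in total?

Elena free within 09:00–17:00: 09:45–11:45, 12:15–12:30, 14:30–16:45.
Elena ∩ Callum: 09:45–10:15, 10:30–11:45, 12:15–12:30, 15:30–16:45.
Restricted to 10:00–15:30: 10:00–10:15, 10:30–11:45, 12:15–12:30.
Total common minutes: 15 + 75 + 15 = 105.

105 minutes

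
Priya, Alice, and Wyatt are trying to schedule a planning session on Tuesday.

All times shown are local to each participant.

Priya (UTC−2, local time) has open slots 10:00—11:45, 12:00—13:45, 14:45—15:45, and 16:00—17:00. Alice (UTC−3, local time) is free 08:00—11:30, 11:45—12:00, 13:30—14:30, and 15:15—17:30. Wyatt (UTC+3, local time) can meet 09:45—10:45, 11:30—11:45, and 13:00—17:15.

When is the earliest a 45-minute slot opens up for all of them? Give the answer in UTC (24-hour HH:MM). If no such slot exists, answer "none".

Priya → UTC: 12:00–13:45, 14:00–15:45, 16:45–17:45, 18:00–19:00.
Alice → UTC: 11:00–14:30, 14:45–15:00, 16:30–17:30, 18:15–20:30.
Wyatt → UTC: 06:45–07:45, 08:30–08:45, 10:00–14:15.
Priya ∩ Alice: 12:00–13:45, 14:00–14:30, 14:45–15:00, 16:45–17:30, 18:15–19:00.
Priya ∩ Alice ∩ Wyatt: 12:00–13:45, 14:00–14:15.
Windows ≥ 45 min: 12:00–13:45.
Earliest such window starts at 12:00.

12:00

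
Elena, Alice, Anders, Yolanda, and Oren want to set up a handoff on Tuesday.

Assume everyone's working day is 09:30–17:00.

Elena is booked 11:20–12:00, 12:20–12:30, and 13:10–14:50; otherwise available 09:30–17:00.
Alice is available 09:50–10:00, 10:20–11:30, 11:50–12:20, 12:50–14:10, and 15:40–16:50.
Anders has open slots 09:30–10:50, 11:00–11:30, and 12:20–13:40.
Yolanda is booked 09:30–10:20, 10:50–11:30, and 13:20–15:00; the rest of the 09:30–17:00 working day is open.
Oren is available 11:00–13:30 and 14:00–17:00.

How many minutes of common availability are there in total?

20 minutes

Elena free within 09:30–17:00: 09:30–11:20, 12:00–12:20, 12:30–13:10, 14:50–17:00.
Yolanda free within 09:30–17:00: 10:20–10:50, 11:30–13:20, 15:00–17:00.
Elena ∩ Alice: 09:50–10:00, 10:20–11:20, 12:00–12:20, 12:50–13:10, 15:40–16:50.
Elena ∩ Alice ∩ Anders: 09:50–10:00, 10:20–10:50, 11:00–11:20, 12:50–13:10.
Elena ∩ Alice ∩ Anders ∩ Yolanda: 10:20–10:50, 12:50–13:10.
Elena ∩ Alice ∩ Anders ∩ Yolanda ∩ Oren: 12:50–13:10.
Total common minutes: 20.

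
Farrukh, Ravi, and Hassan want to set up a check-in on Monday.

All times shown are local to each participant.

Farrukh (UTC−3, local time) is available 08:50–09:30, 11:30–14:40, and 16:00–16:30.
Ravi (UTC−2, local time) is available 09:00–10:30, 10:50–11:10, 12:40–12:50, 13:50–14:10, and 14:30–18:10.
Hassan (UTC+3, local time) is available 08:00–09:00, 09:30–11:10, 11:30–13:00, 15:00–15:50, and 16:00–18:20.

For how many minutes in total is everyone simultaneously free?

Farrukh → UTC: 11:50–12:30, 14:30–17:40, 19:00–19:30.
Ravi → UTC: 11:00–12:30, 12:50–13:10, 14:40–14:50, 15:50–16:10, 16:30–20:10.
Hassan → UTC: 05:00–06:00, 06:30–08:10, 08:30–10:00, 12:00–12:50, 13:00–15:20.
Farrukh ∩ Ravi: 11:50–12:30, 14:40–14:50, 15:50–16:10, 16:30–17:40, 19:00–19:30.
Farrukh ∩ Ravi ∩ Hassan: 12:00–12:30, 14:40–14:50.
Total common minutes: 30 + 10 = 40.

40 minutes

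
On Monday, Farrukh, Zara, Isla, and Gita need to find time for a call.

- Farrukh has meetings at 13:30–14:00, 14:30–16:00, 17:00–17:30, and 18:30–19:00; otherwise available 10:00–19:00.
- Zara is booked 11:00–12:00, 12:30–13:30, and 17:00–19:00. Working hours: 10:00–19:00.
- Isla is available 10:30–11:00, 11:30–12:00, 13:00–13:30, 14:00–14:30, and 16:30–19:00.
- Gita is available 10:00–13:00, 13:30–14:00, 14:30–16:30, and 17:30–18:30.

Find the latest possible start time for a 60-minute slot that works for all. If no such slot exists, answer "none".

Farrukh free within 10:00–19:00: 10:00–13:30, 14:00–14:30, 16:00–17:00, 17:30–18:30.
Zara free within 10:00–19:00: 10:00–11:00, 12:00–12:30, 13:30–17:00.
Farrukh ∩ Zara: 10:00–11:00, 12:00–12:30, 14:00–14:30, 16:00–17:00.
Farrukh ∩ Zara ∩ Isla: 10:30–11:00, 14:00–14:30, 16:30–17:00.
Farrukh ∩ Zara ∩ Isla ∩ Gita: 10:30–11:00.
Windows ≥ 60 min: (none).

none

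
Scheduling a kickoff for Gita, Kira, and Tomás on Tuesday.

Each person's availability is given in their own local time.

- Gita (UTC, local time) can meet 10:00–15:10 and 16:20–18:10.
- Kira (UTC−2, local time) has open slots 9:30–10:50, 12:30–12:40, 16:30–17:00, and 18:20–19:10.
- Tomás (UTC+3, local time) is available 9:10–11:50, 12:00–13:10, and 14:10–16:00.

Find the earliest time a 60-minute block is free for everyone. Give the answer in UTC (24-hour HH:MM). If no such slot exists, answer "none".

Gita → UTC: 10:00–15:10, 16:20–18:10.
Kira → UTC: 11:30–12:50, 14:30–14:40, 18:30–19:00, 20:20–21:10.
Tomás → UTC: 06:10–08:50, 09:00–10:10, 11:10–13:00.
Gita ∩ Kira: 11:30–12:50, 14:30–14:40.
Gita ∩ Kira ∩ Tomás: 11:30–12:50.
Windows ≥ 60 min: 11:30–12:50.
Earliest such window starts at 11:30.

11:30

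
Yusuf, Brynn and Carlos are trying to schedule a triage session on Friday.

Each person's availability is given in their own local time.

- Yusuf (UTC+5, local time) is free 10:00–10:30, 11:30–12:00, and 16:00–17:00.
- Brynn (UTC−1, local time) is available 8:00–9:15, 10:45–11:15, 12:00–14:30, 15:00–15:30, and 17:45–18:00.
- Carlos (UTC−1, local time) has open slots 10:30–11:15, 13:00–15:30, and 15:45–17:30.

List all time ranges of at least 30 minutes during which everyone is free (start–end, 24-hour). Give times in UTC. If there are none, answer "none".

none

Yusuf → UTC: 05:00–05:30, 06:30–07:00, 11:00–12:00.
Brynn → UTC: 09:00–10:15, 11:45–12:15, 13:00–15:30, 16:00–16:30, 18:45–19:00.
Carlos → UTC: 11:30–12:15, 14:00–16:30, 16:45–18:30.
Yusuf ∩ Brynn: 11:45–12:00.
Yusuf ∩ Brynn ∩ Carlos: 11:45–12:00.
Windows ≥ 30 min: (none).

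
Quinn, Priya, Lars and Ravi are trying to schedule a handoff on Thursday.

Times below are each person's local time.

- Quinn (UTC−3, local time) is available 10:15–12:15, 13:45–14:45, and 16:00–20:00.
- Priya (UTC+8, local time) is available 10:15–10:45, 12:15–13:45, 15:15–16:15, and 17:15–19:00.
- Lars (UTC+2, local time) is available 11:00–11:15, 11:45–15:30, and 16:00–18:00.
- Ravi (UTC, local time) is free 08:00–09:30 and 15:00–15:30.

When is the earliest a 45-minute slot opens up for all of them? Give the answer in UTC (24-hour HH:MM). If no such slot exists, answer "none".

none

Quinn → UTC: 13:15–15:15, 16:45–17:45, 19:00–23:00.
Priya → UTC: 02:15–02:45, 04:15–05:45, 07:15–08:15, 09:15–11:00.
Lars → UTC: 09:00–09:15, 09:45–13:30, 14:00–16:00.
Ravi → UTC: 08:00–09:30, 15:00–15:30.
Quinn ∩ Priya: (none).
Quinn ∩ Priya ∩ Lars: (none).
Quinn ∩ Priya ∩ Lars ∩ Ravi: (none).
Windows ≥ 45 min: (none).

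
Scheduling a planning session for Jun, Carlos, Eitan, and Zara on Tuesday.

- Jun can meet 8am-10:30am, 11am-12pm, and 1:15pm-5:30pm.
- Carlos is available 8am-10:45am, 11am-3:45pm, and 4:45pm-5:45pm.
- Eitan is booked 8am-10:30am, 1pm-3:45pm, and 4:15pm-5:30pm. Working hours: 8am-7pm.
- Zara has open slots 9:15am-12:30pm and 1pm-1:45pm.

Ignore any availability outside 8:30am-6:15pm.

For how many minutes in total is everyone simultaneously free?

60 minutes

Eitan free within 08:00–19:00: 10:30–13:00, 15:45–16:15, 17:30–19:00.
Jun ∩ Carlos: 08:00–10:30, 11:00–12:00, 13:15–15:45, 16:45–17:30.
Jun ∩ Carlos ∩ Eitan: 11:00–12:00.
Jun ∩ Carlos ∩ Eitan ∩ Zara: 11:00–12:00.
Restricted to 08:30–18:15: 11:00–12:00.
Total common minutes: 60.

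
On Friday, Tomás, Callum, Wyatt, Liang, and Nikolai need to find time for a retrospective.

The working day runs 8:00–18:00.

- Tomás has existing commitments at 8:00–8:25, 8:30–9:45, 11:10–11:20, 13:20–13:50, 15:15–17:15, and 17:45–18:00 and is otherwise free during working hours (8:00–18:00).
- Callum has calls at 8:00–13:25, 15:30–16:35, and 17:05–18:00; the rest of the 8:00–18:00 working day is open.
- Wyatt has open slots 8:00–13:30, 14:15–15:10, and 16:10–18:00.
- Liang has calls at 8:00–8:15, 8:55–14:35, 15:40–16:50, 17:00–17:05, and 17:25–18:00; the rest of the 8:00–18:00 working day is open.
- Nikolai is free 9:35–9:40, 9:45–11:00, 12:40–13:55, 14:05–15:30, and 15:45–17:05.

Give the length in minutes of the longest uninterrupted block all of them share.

Tomás free within 08:00–18:00: 08:25–08:30, 09:45–11:10, 11:20–13:20, 13:50–15:15, 17:15–17:45.
Callum free within 08:00–18:00: 13:25–15:30, 16:35–17:05.
Liang free within 08:00–18:00: 08:15–08:55, 14:35–15:40, 16:50–17:00, 17:05–17:25.
Tomás ∩ Callum: 13:50–15:15.
Tomás ∩ Callum ∩ Wyatt: 14:15–15:10.
Tomás ∩ Callum ∩ Wyatt ∩ Liang: 14:35–15:10.
Tomás ∩ Callum ∩ Wyatt ∩ Liang ∩ Nikolai: 14:35–15:10.
Single common window of 35 minutes.

35 minutes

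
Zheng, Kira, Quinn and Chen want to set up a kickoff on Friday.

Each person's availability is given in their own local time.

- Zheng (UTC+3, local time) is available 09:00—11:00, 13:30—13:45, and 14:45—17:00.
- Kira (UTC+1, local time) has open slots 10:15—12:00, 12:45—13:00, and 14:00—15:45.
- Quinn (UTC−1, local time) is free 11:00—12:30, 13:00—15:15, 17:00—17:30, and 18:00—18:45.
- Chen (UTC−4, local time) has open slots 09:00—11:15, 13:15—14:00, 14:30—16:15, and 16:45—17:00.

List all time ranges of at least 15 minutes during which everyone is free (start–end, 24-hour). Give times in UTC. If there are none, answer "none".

Zheng → UTC: 06:00–08:00, 10:30–10:45, 11:45–14:00.
Kira → UTC: 09:15–11:00, 11:45–12:00, 13:00–14:45.
Quinn → UTC: 12:00–13:30, 14:00–16:15, 18:00–18:30, 19:00–19:45.
Chen → UTC: 13:00–15:15, 17:15–18:00, 18:30–20:15, 20:45–21:00.
Zheng ∩ Kira: 10:30–10:45, 11:45–12:00, 13:00–14:00.
Zheng ∩ Kira ∩ Quinn: 13:00–13:30.
Zheng ∩ Kira ∩ Quinn ∩ Chen: 13:00–13:30.
Windows ≥ 15 min: 13:00–13:30.

13:00–13:30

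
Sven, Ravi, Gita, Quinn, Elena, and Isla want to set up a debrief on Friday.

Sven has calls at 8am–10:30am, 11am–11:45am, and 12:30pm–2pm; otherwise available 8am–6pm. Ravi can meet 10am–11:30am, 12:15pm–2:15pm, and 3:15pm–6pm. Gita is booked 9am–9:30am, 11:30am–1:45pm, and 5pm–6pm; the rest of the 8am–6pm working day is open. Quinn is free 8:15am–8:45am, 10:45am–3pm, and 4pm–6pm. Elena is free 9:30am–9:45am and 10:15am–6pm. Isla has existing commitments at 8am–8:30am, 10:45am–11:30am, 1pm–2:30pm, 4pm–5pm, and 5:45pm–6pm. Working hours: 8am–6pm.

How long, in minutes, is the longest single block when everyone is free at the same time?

Sven free within 08:00–18:00: 10:30–11:00, 11:45–12:30, 14:00–18:00.
Gita free within 08:00–18:00: 08:00–09:00, 09:30–11:30, 13:45–17:00.
Isla free within 08:00–18:00: 08:30–10:45, 11:30–13:00, 14:30–16:00, 17:00–17:45.
Sven ∩ Ravi: 10:30–11:00, 12:15–12:30, 14:00–14:15, 15:15–18:00.
Sven ∩ Ravi ∩ Gita: 10:30–11:00, 14:00–14:15, 15:15–17:00.
Sven ∩ Ravi ∩ Gita ∩ Quinn: 10:45–11:00, 14:00–14:15, 16:00–17:00.
Sven ∩ Ravi ∩ Gita ∩ Quinn ∩ Elena: 10:45–11:00, 14:00–14:15, 16:00–17:00.
Sven ∩ Ravi ∩ Gita ∩ Quinn ∩ Elena ∩ Isla: (none).
No common window.

0 minutes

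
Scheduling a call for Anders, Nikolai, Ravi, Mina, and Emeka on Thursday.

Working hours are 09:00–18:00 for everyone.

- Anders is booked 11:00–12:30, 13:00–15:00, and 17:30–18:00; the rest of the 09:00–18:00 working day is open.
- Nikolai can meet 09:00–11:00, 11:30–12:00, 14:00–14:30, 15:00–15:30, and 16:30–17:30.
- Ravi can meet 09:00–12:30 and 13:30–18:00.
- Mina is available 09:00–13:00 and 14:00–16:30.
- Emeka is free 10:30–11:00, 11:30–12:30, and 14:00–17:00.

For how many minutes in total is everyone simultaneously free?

60 minutes

Anders free within 09:00–18:00: 09:00–11:00, 12:30–13:00, 15:00–17:30.
Anders ∩ Nikolai: 09:00–11:00, 15:00–15:30, 16:30–17:30.
Anders ∩ Nikolai ∩ Ravi: 09:00–11:00, 15:00–15:30, 16:30–17:30.
Anders ∩ Nikolai ∩ Ravi ∩ Mina: 09:00–11:00, 15:00–15:30.
Anders ∩ Nikolai ∩ Ravi ∩ Mina ∩ Emeka: 10:30–11:00, 15:00–15:30.
Total common minutes: 30 + 30 = 60.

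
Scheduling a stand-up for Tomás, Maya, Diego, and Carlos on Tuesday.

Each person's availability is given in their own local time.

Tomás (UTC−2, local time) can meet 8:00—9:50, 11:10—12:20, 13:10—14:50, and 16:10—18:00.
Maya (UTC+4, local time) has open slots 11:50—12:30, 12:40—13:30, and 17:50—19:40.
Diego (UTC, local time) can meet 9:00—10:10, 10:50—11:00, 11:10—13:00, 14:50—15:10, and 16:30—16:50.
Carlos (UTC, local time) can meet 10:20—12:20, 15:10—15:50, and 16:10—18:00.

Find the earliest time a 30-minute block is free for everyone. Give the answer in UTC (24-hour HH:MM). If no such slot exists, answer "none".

none

Tomás → UTC: 10:00–11:50, 13:10–14:20, 15:10–16:50, 18:10–20:00.
Maya → UTC: 07:50–08:30, 08:40–09:30, 13:50–15:40.
Diego → UTC: 09:00–10:10, 10:50–11:00, 11:10–13:00, 14:50–15:10, 16:30–16:50.
Carlos → UTC: 10:20–12:20, 15:10–15:50, 16:10–18:00.
Tomás ∩ Maya: 13:50–14:20, 15:10–15:40.
Tomás ∩ Maya ∩ Diego: (none).
Tomás ∩ Maya ∩ Diego ∩ Carlos: (none).
Windows ≥ 30 min: (none).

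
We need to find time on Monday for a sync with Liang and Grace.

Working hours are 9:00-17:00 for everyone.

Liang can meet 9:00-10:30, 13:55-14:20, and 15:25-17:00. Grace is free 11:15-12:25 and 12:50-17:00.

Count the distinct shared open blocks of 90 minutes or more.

1

Liang ∩ Grace: 13:55–14:20, 15:25–17:00.
Windows ≥ 90 min: 15:25–17:00.
That's 1 window.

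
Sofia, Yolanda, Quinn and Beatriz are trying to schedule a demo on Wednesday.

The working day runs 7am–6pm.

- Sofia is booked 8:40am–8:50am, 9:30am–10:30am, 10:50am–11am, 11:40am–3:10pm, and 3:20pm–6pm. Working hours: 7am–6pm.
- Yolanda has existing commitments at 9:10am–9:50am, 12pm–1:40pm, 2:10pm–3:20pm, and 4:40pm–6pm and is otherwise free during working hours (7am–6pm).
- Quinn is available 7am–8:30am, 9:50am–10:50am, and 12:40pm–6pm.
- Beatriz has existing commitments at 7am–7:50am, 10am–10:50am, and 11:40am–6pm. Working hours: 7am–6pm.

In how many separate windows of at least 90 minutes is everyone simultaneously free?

0

Sofia free within 07:00–18:00: 07:00–08:40, 08:50–09:30, 10:30–10:50, 11:00–11:40, 15:10–15:20.
Yolanda free within 07:00–18:00: 07:00–09:10, 09:50–12:00, 13:40–14:10, 15:20–16:40.
Beatriz free within 07:00–18:00: 07:50–10:00, 10:50–11:40.
Sofia ∩ Yolanda: 07:00–08:40, 08:50–09:10, 10:30–10:50, 11:00–11:40.
Sofia ∩ Yolanda ∩ Quinn: 07:00–08:30, 10:30–10:50.
Sofia ∩ Yolanda ∩ Quinn ∩ Beatriz: 07:50–08:30.
Windows ≥ 90 min: (none).
That's 0 windows.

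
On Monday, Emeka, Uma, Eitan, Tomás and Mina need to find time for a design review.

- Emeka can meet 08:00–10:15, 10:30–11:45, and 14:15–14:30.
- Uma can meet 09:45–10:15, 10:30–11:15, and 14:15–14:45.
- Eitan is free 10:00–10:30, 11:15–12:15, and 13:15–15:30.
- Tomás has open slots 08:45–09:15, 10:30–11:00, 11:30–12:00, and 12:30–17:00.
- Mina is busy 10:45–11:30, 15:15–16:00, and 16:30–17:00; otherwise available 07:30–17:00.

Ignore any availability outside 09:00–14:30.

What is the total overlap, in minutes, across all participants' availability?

Mina free within 07:30–17:00: 07:30–10:45, 11:30–15:15, 16:00–16:30.
Emeka ∩ Uma: 09:45–10:15, 10:30–11:15, 14:15–14:30.
Emeka ∩ Uma ∩ Eitan: 10:00–10:15, 14:15–14:30.
Emeka ∩ Uma ∩ Eitan ∩ Tomás: 14:15–14:30.
Emeka ∩ Uma ∩ Eitan ∩ Tomás ∩ Mina: 14:15–14:30.
Restricted to 09:00–14:30: 14:15–14:30.
Total common minutes: 15.

15 minutes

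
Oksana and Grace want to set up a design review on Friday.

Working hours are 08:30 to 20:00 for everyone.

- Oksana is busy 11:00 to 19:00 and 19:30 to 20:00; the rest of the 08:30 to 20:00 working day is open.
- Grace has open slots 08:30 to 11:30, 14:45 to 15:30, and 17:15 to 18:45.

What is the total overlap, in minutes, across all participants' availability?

Oksana free within 08:30–20:00: 08:30–11:00, 19:00–19:30.
Oksana ∩ Grace: 08:30–11:00.
Total common minutes: 150.

150 minutes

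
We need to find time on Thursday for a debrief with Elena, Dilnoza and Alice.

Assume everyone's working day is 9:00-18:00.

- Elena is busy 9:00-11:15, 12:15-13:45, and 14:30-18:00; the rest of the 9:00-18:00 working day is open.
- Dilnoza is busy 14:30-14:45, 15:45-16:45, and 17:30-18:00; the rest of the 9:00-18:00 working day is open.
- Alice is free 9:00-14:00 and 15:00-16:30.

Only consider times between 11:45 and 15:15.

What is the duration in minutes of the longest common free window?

Elena free within 09:00–18:00: 11:15–12:15, 13:45–14:30.
Dilnoza free within 09:00–18:00: 09:00–14:30, 14:45–15:45, 16:45–17:30.
Elena ∩ Dilnoza: 11:15–12:15, 13:45–14:30.
Elena ∩ Dilnoza ∩ Alice: 11:15–12:15, 13:45–14:00.
Restricted to 11:45–15:15: 11:45–12:15, 13:45–14:00.
Common window lengths: 30, 15 min; longest is 30.

30 minutes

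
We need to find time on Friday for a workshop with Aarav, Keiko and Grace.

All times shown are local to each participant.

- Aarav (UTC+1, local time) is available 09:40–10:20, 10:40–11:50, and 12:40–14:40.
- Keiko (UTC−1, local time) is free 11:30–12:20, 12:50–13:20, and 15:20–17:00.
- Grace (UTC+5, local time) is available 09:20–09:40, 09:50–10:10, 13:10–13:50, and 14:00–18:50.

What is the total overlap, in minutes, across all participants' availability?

Aarav → UTC: 08:40–09:20, 09:40–10:50, 11:40–13:40.
Keiko → UTC: 12:30–13:20, 13:50–14:20, 16:20–18:00.
Grace → UTC: 04:20–04:40, 04:50–05:10, 08:10–08:50, 09:00–13:50.
Aarav ∩ Keiko: 12:30–13:20.
Aarav ∩ Keiko ∩ Grace: 12:30–13:20.
Total common minutes: 50.

50 minutes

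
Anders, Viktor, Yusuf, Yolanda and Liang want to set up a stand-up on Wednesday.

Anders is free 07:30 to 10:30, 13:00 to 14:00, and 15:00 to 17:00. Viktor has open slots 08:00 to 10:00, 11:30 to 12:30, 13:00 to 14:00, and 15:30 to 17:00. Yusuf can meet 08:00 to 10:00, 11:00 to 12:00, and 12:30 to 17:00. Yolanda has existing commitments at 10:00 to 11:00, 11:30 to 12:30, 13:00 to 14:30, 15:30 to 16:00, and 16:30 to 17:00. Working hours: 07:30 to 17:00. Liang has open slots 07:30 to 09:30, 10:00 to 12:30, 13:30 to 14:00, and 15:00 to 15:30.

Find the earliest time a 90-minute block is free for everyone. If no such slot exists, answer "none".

08:00

Yolanda free within 07:30–17:00: 07:30–10:00, 11:00–11:30, 12:30–13:00, 14:30–15:30, 16:00–16:30.
Anders ∩ Viktor: 08:00–10:00, 13:00–14:00, 15:30–17:00.
Anders ∩ Viktor ∩ Yusuf: 08:00–10:00, 13:00–14:00, 15:30–17:00.
Anders ∩ Viktor ∩ Yusuf ∩ Yolanda: 08:00–10:00, 16:00–16:30.
Anders ∩ Viktor ∩ Yusuf ∩ Yolanda ∩ Liang: 08:00–09:30.
Windows ≥ 90 min: 08:00–09:30.
Earliest such window starts at 08:00.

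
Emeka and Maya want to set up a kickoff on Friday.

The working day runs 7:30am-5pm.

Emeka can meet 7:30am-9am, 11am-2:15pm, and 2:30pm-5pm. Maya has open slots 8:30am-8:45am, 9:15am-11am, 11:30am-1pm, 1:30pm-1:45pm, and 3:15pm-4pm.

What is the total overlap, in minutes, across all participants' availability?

165 minutes

Emeka ∩ Maya: 08:30–08:45, 11:30–13:00, 13:30–13:45, 15:15–16:00.
Total common minutes: 15 + 90 + 15 + 45 = 165.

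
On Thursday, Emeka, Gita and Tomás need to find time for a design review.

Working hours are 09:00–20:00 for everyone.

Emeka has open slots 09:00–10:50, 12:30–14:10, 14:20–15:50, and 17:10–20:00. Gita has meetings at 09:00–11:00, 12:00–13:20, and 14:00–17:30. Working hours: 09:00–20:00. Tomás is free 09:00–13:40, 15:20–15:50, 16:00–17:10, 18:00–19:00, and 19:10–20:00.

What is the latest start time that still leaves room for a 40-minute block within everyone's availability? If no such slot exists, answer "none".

19:20

Gita free within 09:00–20:00: 11:00–12:00, 13:20–14:00, 17:30–20:00.
Emeka ∩ Gita: 13:20–14:00, 17:30–20:00.
Emeka ∩ Gita ∩ Tomás: 13:20–13:40, 18:00–19:00, 19:10–20:00.
Windows ≥ 40 min: 18:00–19:00, 19:10–20:00.
Latest start in the last window 19:10–20:00 is 20:00 − 40 min = 19:20.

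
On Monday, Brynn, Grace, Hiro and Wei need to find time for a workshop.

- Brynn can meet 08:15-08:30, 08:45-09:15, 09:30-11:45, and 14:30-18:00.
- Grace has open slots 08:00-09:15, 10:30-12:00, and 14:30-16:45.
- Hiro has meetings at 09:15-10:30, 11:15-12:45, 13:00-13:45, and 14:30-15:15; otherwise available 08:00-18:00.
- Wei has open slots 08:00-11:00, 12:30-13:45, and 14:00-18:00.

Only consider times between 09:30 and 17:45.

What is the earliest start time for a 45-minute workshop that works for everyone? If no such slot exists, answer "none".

15:15

Hiro free within 08:00–18:00: 08:00–09:15, 10:30–11:15, 12:45–13:00, 13:45–14:30, 15:15–18:00.
Brynn ∩ Grace: 08:15–08:30, 08:45–09:15, 10:30–11:45, 14:30–16:45.
Brynn ∩ Grace ∩ Hiro: 08:15–08:30, 08:45–09:15, 10:30–11:15, 15:15–16:45.
Brynn ∩ Grace ∩ Hiro ∩ Wei: 08:15–08:30, 08:45–09:15, 10:30–11:00, 15:15–16:45.
Restricted to 09:30–17:45: 10:30–11:00, 15:15–16:45.
Windows ≥ 45 min: 15:15–16:45.
Earliest such window starts at 15:15.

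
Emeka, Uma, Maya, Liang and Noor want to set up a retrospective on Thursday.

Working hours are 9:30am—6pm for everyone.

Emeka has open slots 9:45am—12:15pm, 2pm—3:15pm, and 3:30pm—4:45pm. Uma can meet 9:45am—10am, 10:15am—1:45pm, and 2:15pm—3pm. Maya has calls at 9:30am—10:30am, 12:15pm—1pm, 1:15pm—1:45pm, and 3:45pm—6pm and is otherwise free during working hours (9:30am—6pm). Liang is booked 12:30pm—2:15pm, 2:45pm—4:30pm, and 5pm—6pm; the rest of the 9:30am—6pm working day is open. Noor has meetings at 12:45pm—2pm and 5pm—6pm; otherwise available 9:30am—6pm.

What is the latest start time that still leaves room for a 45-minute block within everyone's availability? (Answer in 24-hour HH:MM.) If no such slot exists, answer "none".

11:30

Maya free within 09:30–18:00: 10:30–12:15, 13:00–13:15, 13:45–15:45.
Liang free within 09:30–18:00: 09:30–12:30, 14:15–14:45, 16:30–17:00.
Noor free within 09:30–18:00: 09:30–12:45, 14:00–17:00.
Emeka ∩ Uma: 09:45–10:00, 10:15–12:15, 14:15–15:00.
Emeka ∩ Uma ∩ Maya: 10:30–12:15, 14:15–15:00.
Emeka ∩ Uma ∩ Maya ∩ Liang: 10:30–12:15, 14:15–14:45.
Emeka ∩ Uma ∩ Maya ∩ Liang ∩ Noor: 10:30–12:15, 14:15–14:45.
Windows ≥ 45 min: 10:30–12:15.
Latest start in the last window 10:30–12:15 is 12:15 − 45 min = 11:30.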